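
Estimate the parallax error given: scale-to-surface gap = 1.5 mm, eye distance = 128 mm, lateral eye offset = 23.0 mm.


error = h * offset / d
= 1.5 * 23.0 / 128
= 0.2695

0.2695


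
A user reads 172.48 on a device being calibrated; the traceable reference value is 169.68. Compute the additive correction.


Correction = standard - reading
= 169.68 - 172.48
= -2.8000

-2.8000


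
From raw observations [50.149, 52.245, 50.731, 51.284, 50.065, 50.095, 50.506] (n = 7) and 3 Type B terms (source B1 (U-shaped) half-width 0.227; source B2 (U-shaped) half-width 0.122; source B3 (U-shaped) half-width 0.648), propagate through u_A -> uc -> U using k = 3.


mean = (50.149 + 52.245 + 50.731 + 51.284 + 50.065 + 50.095 + 50.506) / 7 = 50.725
s = sqrt(sum((x - mean)^2)/(n-1)) = 0.79949505
u_A = s / sqrt(n) = 0.79949505 / sqrt(7) = 0.30218073
u_B1 = 0.227 / sqrt(2) = 0.16051324
u_B2 = 0.122 / sqrt(2) = 0.086267027
u_B3 = 0.648 / sqrt(2) = 0.45820519
uc = sqrt(0.30218073^2 + 0.16051324^2 + 0.086267027^2 + 0.45820519^2) = 0.57833527
U = k * uc = 3 * 0.57833527
U = 1.7350

1.7350


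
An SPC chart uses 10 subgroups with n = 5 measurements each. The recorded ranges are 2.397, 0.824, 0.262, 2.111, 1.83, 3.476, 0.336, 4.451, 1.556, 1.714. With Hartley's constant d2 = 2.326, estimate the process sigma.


R_bar = (2.397 + 0.824 + 0.262 + 2.111 + 1.83 + 3.476 + 0.336 + 4.451 + 1.556 + 1.714) / 10
R_bar = 18.957 / 10 = 1.8957
sigma_hat = R_bar / d2 = 1.8957 / 2.326 = 0.8150

0.8150


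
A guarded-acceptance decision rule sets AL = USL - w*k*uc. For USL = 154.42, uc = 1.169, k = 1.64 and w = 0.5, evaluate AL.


U = k * uc = 1.64 * 1.169 = 1.91716
guard band g = w * U = 0.5 * 1.91716 = 0.95858
AL = USL - g = 154.42 - 0.95858
AL = 153.4614

153.4614


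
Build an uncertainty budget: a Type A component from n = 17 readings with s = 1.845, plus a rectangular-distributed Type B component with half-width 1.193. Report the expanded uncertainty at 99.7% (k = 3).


u_A = s / sqrt(n) = 1.845 / sqrt(17) = 0.44747823
u_B = half_width / sqrt(3) = 1.193 / sqrt(3) = 0.68877887
uc = sqrt(u_A^2 + u_B^2) = sqrt(0.44747823^2 + 0.68877887^2) = 0.82137269
U = k * uc = 3 * 0.82137269
U = 2.4641

2.4641


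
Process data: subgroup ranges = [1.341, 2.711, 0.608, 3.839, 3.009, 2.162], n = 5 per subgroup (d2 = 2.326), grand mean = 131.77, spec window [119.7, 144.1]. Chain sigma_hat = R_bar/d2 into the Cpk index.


R_bar = (1.341 + 2.711 + 0.608 + 3.839 + 3.009 + 2.162) / 6 = 2.2783333
sigma = R_bar / d2 = 2.2783333 / 2.326 = 0.97950701
Cp = (USL - LSL)/(6*sigma) = (144.1 - 119.7)/(6*0.97950701) = 4.1517
Cpu = (144.1 - 131.77)/(3*0.97950701) = 4.1960
Cpl = (131.77 - 119.7)/(3*0.97950701) = 4.1075
Cpk = min(Cpu, Cpl) = 4.1075

4.1075


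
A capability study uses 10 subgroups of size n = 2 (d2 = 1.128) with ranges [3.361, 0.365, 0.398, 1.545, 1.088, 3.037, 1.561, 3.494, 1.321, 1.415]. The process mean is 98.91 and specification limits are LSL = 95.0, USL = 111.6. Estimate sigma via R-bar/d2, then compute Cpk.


R_bar = (3.361 + 0.365 + 0.398 + 1.545 + 1.088 + 3.037 + 1.561 + 3.494 + 1.321 + 1.415) / 10 = 1.7585
sigma = R_bar / d2 = 1.7585 / 1.128 = 1.5589539
Cp = (USL - LSL)/(6*sigma) = (111.6 - 95.0)/(6*1.5589539) = 1.7747
Cpu = (111.6 - 98.91)/(3*1.5589539) = 2.7134
Cpl = (98.91 - 95.0)/(3*1.5589539) = 0.8360
Cpk = min(Cpu, Cpl) = 0.8360

0.8360


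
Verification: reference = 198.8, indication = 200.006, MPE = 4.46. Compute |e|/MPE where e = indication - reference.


e = indication - reference = 200.006 - 198.8 = 1.2060
|e| = 1.2060
ratio = |e| / MPE = 1.2060 / 4.46
ratio = 0.2704

0.2704


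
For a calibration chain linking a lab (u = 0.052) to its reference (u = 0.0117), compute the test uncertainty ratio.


TUR = u_lab / u_ref
= 0.052 / 0.0117
= 4.4444

4.4444


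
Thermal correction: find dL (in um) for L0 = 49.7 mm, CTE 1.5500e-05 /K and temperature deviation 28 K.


dL = L * alpha * dT
= 49.7 * 1.5500e-05 * 28
= 0.0215698 mm
dL_um = 0.0215698 * 1000 = 21.5698 um

21.5698


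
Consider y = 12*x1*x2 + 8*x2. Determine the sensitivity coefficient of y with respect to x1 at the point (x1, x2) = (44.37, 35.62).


y = 12*x1*x2 + 8*x2
dy/dx1 = 12*x2
Evaluate at x2 = 35.62: c1 = 12 * 35.62
c1 = 427.4400

427.4400


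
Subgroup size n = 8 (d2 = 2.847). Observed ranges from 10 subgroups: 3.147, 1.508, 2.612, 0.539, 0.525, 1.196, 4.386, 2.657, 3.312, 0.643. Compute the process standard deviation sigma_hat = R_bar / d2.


R_bar = (3.147 + 1.508 + 2.612 + 0.539 + 0.525 + 1.196 + 4.386 + 2.657 + 3.312 + 0.643) / 10
R_bar = 20.525 / 10 = 2.0525
sigma_hat = R_bar / d2 = 2.0525 / 2.847 = 0.7209

0.7209


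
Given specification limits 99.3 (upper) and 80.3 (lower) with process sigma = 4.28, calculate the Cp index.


Cp = (USL - LSL) / (6 * sigma)
= (99.3 - 80.3) / (6 * 4.28)
= 19.0000 / 25.6800
= 0.7399

0.7399


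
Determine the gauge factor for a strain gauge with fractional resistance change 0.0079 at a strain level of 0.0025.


GF = (dR/R) / epsilon
= 0.0079 / 0.0025
= 3.1600

3.1600


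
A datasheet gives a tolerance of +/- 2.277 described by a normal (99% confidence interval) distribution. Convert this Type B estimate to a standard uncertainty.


u_B = half_width / 2.576
u_B = 2.277 / 2.576
u_B = 0.8839

0.8839


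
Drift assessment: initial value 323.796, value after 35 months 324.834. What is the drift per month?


rate = (v2 - v1) / months
= (324.834 - 323.796) / 35
= 1.0380 / 35
= 0.0297

0.0297


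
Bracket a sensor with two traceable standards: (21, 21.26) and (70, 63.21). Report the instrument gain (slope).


slope = (y2 - y1) / (x2 - x1)
= (63.21 - 21.26) / (70 - 21)
= 41.9500 / 49
= 0.8561

0.8561


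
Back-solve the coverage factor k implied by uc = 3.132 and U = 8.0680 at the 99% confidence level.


k = U / uc
k = 8.0680 / 3.132
k = 2.576

2.576


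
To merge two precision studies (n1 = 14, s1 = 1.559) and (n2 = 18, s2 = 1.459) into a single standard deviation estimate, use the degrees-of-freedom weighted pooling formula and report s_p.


s_p = sqrt(((n1-1)*s1^2 + (n2-1)*s2^2) / (n1+n2-2))
numerator = (14-1)*1.559^2 + (18-1)*1.459^2 = 31.596253 + 36.187577 = 67.78383
denominator = 14 + 18 - 2 = 30
s_p^2 = 67.78383 / 30 = 2.259461
s_p = sqrt(2.259461) = 1.5032

1.5032


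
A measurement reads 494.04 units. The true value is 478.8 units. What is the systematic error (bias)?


Systematic error = measured - true
= 494.04 - 478.8
= 15.2400

15.2400


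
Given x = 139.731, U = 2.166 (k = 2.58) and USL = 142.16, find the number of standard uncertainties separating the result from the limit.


u = U / k = 2.166 / 2.58 = 0.83953488
margin = |USL - x| = |142.16 - 139.731| = 2.429
z = margin / u = 2.429 / 0.83953488
z = 2.8933

2.8933


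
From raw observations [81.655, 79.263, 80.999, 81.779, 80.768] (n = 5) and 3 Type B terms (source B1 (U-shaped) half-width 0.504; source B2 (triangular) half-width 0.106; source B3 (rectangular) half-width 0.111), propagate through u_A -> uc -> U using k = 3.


mean = (81.655 + 79.263 + 80.999 + 81.779 + 80.768) / 5 = 80.8928
s = sqrt(sum((x - mean)^2)/(n-1)) = 1.0061562
u_A = s / sqrt(n) = 1.0061562 / sqrt(5) = 0.44996673
u_B1 = 0.504 / sqrt(2) = 0.35638182
u_B2 = 0.106 / sqrt(6) = 0.043274319
u_B3 = 0.111 / sqrt(3) = 0.06408588
uc = sqrt(0.44996673^2 + 0.35638182^2 + 0.043274319^2 + 0.06408588^2) = 0.57918713
U = k * uc = 3 * 0.57918713
U = 1.7376

1.7376


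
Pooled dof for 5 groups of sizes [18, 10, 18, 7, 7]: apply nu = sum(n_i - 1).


nu = sum_i (n_i - 1)
nu = ((18 - 1) + (10 - 1) + (18 - 1) + (7 - 1) + (7 - 1))
nu = 17 + 9 + 17 + 6 + 6
nu = 55

55


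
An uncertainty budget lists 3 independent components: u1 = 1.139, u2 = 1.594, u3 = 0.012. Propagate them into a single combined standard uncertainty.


uc = sqrt(1.139^2 + 1.594^2 + 0.012^2)
uc = sqrt(3.838301)
uc = 1.9592

1.9592


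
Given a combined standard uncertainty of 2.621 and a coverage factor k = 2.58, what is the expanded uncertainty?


U = k * uc
U = 2.58 * 2.621
U = 6.7622

6.7622


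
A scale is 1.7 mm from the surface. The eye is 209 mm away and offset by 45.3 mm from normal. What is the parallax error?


error = h * offset / d
= 1.7 * 45.3 / 209
= 0.3685

0.3685


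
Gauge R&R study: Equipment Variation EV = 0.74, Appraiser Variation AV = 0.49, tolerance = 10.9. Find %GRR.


GRR = sqrt(EV^2 + AV^2) = sqrt(0.74^2 + 0.49^2) = 0.88752465
%GRR = GRR / tol * 100 = 0.88752465 / 10.9 * 100
%GRR = 8.1424

8.1424


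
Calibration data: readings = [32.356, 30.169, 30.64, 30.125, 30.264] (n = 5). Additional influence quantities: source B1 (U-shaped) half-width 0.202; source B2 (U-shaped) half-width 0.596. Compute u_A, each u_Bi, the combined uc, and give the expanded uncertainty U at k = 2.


mean = (32.356 + 30.169 + 30.64 + 30.125 + 30.264) / 5 = 30.7108
s = sqrt(sum((x - mean)^2)/(n-1)) = 0.94181139
u_A = s / sqrt(n) = 0.94181139 / sqrt(5) = 0.42119086
u_B1 = 0.202 / sqrt(2) = 0.14283557
u_B2 = 0.596 / sqrt(2) = 0.42143564
uc = sqrt(0.42119086^2 + 0.14283557^2 + 0.42143564^2) = 0.61270853
U = k * uc = 2 * 0.61270853
U = 1.2254

1.2254


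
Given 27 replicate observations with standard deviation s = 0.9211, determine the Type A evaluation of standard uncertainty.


u_A = s / sqrt(n)
u_A = 0.9211 / sqrt(27)
u_A = 0.9211 / 5.1961524
u_A = 0.1773

0.1773


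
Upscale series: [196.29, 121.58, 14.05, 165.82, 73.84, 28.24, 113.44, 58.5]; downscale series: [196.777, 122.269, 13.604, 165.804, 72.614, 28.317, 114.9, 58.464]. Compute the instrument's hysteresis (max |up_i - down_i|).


|196.29 - 196.777| = 0.4870
|121.58 - 122.269| = 0.6890
|14.05 - 13.604| = 0.4460
|165.82 - 165.804| = 0.0160
|73.84 - 72.614| = 1.2260
|28.24 - 28.317| = 0.0770
|113.44 - 114.9| = 1.4600
|58.5 - 58.464| = 0.0360
hysteresis = max(diffs) = 1.4600

1.4600


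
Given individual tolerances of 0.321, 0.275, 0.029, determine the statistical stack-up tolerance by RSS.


RSS = sqrt(0.321^2 + 0.275^2 + 0.029^2)
= sqrt(0.179507)
= 0.4237

0.4237


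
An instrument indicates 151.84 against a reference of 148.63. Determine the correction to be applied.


Correction = standard - reading
= 148.63 - 151.84
= -3.2100

-3.2100


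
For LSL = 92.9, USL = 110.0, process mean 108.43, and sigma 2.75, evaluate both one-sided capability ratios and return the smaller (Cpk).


Cpu = (USL - mean) / (3*sigma) = (110.0 - 108.43) / (3*2.75) = 0.1903
Cpl = (mean - LSL) / (3*sigma) = (108.43 - 92.9) / (3*2.75) = 1.8824
Cpk = min(Cpu, Cpl) = 0.1903

0.1903


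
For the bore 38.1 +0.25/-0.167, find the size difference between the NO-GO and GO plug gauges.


GO = nominal - lower_tol (smallest hole = maximum material condition)
GO = 38.1 - 0.167 = 37.933
NO-GO = nominal + upper_tol (largest hole = least material condition)
NO-GO = 38.1 + 0.25 = 38.35
spread = NO-GO - GO = 38.35 - 37.933 = 0.4170

0.4170


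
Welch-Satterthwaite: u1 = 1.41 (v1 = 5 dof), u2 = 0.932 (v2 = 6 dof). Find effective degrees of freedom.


uc = sqrt(u1^2 + u2^2) = sqrt(1.41^2 + 0.932^2) = 1.6901846
v_eff = uc^4 / (u1^4/v1 + u2^4/v2)
= 1.6901846^4 / (1.41^4/5 + 0.932^4/6)
= 8.1608719 / 0.9162596
v_eff = 8.9067

8.9067


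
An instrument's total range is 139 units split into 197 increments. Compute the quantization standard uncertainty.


resolution = range / divisions
resolution = 139 / 197 = 0.70558376
u_res = resolution / (2*sqrt(3))
u_res = 0.70558376 / 3.4641016
u_res = 0.2037

0.2037


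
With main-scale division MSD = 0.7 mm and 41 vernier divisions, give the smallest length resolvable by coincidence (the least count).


LC = MSD / n_div
= 0.7 / 41
= 0.0171

0.0171


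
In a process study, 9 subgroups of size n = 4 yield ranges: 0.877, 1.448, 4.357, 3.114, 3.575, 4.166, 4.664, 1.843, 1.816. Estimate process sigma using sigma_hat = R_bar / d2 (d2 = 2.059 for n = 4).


R_bar = (0.877 + 1.448 + 4.357 + 3.114 + 3.575 + 4.166 + 4.664 + 1.843 + 1.816) / 9
R_bar = 25.86 / 9 = 2.8733333
sigma_hat = R_bar / d2 = 2.8733333 / 2.059 = 1.3955

1.3955


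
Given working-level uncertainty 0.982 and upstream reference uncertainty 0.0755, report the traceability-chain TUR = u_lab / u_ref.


TUR = u_lab / u_ref
= 0.982 / 0.0755
= 13.0066

13.0066


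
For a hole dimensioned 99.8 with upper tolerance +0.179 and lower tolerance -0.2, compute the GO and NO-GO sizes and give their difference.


GO = nominal - lower_tol (smallest hole = maximum material condition)
GO = 99.8 - 0.2 = 99.6
NO-GO = nominal + upper_tol (largest hole = least material condition)
NO-GO = 99.8 + 0.179 = 99.979
spread = NO-GO - GO = 99.979 - 99.6 = 0.3790

0.3790


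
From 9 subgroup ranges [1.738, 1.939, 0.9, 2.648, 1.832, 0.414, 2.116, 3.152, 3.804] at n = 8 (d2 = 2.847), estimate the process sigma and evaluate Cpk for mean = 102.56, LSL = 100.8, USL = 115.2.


R_bar = (1.738 + 1.939 + 0.9 + 2.648 + 1.832 + 0.414 + 2.116 + 3.152 + 3.804) / 9 = 2.0603333
sigma = R_bar / d2 = 2.0603333 / 2.847 = 0.72368574
Cp = (USL - LSL)/(6*sigma) = (115.2 - 100.8)/(6*0.72368574) = 3.3164
Cpu = (115.2 - 102.56)/(3*0.72368574) = 5.8220
Cpl = (102.56 - 100.8)/(3*0.72368574) = 0.8107
Cpk = min(Cpu, Cpl) = 0.8107

0.8107


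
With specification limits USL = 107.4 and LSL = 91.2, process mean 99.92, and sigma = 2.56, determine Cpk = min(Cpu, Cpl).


Cpu = (USL - mean) / (3*sigma) = (107.4 - 99.92) / (3*2.56) = 0.9740
Cpl = (mean - LSL) / (3*sigma) = (99.92 - 91.2) / (3*2.56) = 1.1354
Cpk = min(Cpu, Cpl) = 0.9740

0.9740


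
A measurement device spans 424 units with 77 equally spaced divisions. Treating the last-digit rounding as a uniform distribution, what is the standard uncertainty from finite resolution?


resolution = range / divisions
resolution = 424 / 77 = 5.5064935
u_res = resolution / (2*sqrt(3))
u_res = 5.5064935 / 3.4641016
u_res = 1.5896

1.5896


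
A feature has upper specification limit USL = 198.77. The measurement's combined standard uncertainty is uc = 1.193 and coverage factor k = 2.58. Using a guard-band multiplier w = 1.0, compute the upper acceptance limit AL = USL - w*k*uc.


U = k * uc = 2.58 * 1.193 = 3.07794
guard band g = w * U = 1.0 * 3.07794 = 3.07794
AL = USL - g = 198.77 - 3.07794
AL = 195.6921

195.6921


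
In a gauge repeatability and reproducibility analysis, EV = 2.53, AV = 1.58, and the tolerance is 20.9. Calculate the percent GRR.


GRR = sqrt(EV^2 + AV^2) = sqrt(2.53^2 + 1.58^2) = 2.9828342
%GRR = GRR / tol * 100 = 2.9828342 / 20.9 * 100
%GRR = 14.2719

14.2719


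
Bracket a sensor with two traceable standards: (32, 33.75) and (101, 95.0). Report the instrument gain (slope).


slope = (y2 - y1) / (x2 - x1)
= (95.0 - 33.75) / (101 - 32)
= 61.2500 / 69
= 0.8877

0.8877


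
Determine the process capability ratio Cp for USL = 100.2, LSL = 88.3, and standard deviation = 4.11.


Cp = (USL - LSL) / (6 * sigma)
= (100.2 - 88.3) / (6 * 4.11)
= 11.9000 / 24.6600
= 0.4826

0.4826


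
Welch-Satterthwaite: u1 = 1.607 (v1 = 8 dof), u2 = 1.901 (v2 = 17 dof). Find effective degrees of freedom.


uc = sqrt(u1^2 + u2^2) = sqrt(1.607^2 + 1.901^2) = 2.4892268
v_eff = uc^4 / (u1^4/v1 + u2^4/v2)
= 2.4892268^4 / (1.607^4/8 + 1.901^4/17)
= 38.393515 / 1.6018396
v_eff = 23.9684

23.9684


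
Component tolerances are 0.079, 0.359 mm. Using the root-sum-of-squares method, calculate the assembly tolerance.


RSS = sqrt(0.079^2 + 0.359^2)
= sqrt(0.135122)
= 0.3676

0.3676


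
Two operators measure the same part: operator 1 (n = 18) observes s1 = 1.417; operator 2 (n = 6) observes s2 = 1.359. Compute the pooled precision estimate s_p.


s_p = sqrt(((n1-1)*s1^2 + (n2-1)*s2^2) / (n1+n2-2))
numerator = (18-1)*1.417^2 + (6-1)*1.359^2 = 34.134113 + 9.234405 = 43.368518
denominator = 18 + 6 - 2 = 22
s_p^2 = 43.368518 / 22 = 1.9712963
s_p = sqrt(1.9712963) = 1.4040

1.4040


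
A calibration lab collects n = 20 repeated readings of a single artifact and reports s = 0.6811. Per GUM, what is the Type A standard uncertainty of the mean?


u_A = s / sqrt(n)
u_A = 0.6811 / sqrt(20)
u_A = 0.6811 / 4.472136
u_A = 0.1523

0.1523


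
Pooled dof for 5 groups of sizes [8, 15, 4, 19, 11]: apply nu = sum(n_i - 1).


nu = sum_i (n_i - 1)
nu = ((8 - 1) + (15 - 1) + (4 - 1) + (19 - 1) + (11 - 1))
nu = 7 + 14 + 3 + 18 + 10
nu = 52

52


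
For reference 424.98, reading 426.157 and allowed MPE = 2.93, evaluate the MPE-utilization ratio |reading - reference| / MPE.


e = indication - reference = 426.157 - 424.98 = 1.1770
|e| = 1.1770
ratio = |e| / MPE = 1.1770 / 2.93
ratio = 0.4017

0.4017


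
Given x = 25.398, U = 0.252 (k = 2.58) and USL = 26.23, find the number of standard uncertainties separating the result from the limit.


u = U / k = 0.252 / 2.58 = 0.097674419
margin = |USL - x| = |26.23 - 25.398| = 0.832
z = margin / u = 0.832 / 0.097674419
z = 8.5181

8.5181


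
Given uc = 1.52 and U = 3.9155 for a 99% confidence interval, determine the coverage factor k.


k = U / uc
k = 3.9155 / 1.52
k = 2.576

2.576


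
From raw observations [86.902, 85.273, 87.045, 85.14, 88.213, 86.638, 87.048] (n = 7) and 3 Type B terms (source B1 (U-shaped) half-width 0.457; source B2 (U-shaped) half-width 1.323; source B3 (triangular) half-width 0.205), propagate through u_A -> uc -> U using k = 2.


mean = (86.902 + 85.273 + 87.045 + 85.14 + 88.213 + 86.638 + 87.048) / 7 = 86.60842857
s = sqrt(sum((x - mean)^2)/(n-1)) = 1.0789793
u_A = s / sqrt(n) = 1.0789793 / sqrt(7) = 0.40781584
u_B1 = 0.457 / sqrt(2) = 0.3231478
u_B2 = 1.323 / sqrt(2) = 0.93550227
u_B3 = 0.205 / sqrt(6) = 0.0836909
uc = sqrt(0.40781584^2 + 0.3231478^2 + 0.93550227^2 + 0.0836909^2) = 1.073735
U = k * uc = 2 * 1.073735
U = 2.1475

2.1475


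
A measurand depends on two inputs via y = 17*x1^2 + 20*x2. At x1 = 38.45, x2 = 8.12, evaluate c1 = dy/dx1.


y = 17*x1^2 + 20*x2
dy/dx1 = 2*17*x1
Evaluate at x1 = 38.45: c1 = 34 * 38.45
c1 = 1307.3000

1307.3000


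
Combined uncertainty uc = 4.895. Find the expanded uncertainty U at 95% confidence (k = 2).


U = k * uc
U = 2 * 4.895
U = 9.7900

9.7900


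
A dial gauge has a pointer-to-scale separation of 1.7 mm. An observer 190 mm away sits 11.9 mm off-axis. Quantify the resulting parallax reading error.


error = h * offset / d
= 1.7 * 11.9 / 190
= 0.1065

0.1065


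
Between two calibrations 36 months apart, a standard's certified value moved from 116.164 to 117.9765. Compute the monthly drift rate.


rate = (v2 - v1) / months
= (117.9765 - 116.164) / 36
= 1.8125 / 36
= 0.0503

0.0503


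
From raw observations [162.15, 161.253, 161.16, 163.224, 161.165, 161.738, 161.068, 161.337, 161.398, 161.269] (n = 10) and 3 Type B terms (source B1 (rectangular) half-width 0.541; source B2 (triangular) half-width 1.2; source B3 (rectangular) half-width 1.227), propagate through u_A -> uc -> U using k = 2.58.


mean = (162.15 + 161.253 + 161.16 + 163.224 + 161.165 + 161.738 + 161.068 + 161.337 + 161.398 + 161.269) / 10 = 161.5762
s = sqrt(sum((x - mean)^2)/(n-1)) = 0.66324519
u_A = s / sqrt(n) = 0.66324519 / sqrt(10) = 0.20973654
u_B1 = 0.541 / sqrt(3) = 0.3123465
u_B2 = 1.2 / sqrt(6) = 0.48989795
u_B3 = 1.227 / sqrt(3) = 0.70840878
uc = sqrt(0.20973654^2 + 0.3123465^2 + 0.48989795^2 + 0.70840878^2) = 0.93988976
U = k * uc = 2.58 * 0.93988976
U = 2.4249

2.4249


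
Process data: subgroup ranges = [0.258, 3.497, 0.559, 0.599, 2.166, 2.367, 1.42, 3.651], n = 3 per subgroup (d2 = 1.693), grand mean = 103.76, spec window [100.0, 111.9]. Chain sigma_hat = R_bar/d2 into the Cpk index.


R_bar = (0.258 + 3.497 + 0.559 + 0.599 + 2.166 + 2.367 + 1.42 + 3.651) / 8 = 1.814625
sigma = R_bar / d2 = 1.814625 / 1.693 = 1.0718399
Cp = (USL - LSL)/(6*sigma) = (111.9 - 100.0)/(6*1.0718399) = 1.8504
Cpu = (111.9 - 103.76)/(3*1.0718399) = 2.5315
Cpl = (103.76 - 100.0)/(3*1.0718399) = 1.1693
Cpk = min(Cpu, Cpl) = 1.1693

1.1693


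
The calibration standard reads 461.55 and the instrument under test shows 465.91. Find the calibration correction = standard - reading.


Correction = standard - reading
= 461.55 - 465.91
= -4.3600

-4.3600


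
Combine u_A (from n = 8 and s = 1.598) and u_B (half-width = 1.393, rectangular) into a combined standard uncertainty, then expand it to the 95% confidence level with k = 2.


u_A = s / sqrt(n) = 1.598 / sqrt(8) = 0.56497832
u_B = half_width / sqrt(3) = 1.393 / sqrt(3) = 0.80424892
uc = sqrt(u_A^2 + u_B^2) = sqrt(0.56497832^2 + 0.80424892^2) = 0.98286155
U = k * uc = 2 * 0.98286155
U = 1.9657

1.9657


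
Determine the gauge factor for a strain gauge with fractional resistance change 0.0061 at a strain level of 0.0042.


GF = (dR/R) / epsilon
= 0.0061 / 0.0042
= 1.4524

1.4524


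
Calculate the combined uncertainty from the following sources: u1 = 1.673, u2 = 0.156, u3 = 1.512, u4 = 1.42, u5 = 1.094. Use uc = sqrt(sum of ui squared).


uc = sqrt(1.673^2 + 0.156^2 + 1.512^2 + 1.42^2 + 1.094^2)
uc = sqrt(8.322645)
uc = 2.8849

2.8849


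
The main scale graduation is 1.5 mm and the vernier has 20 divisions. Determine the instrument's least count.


LC = MSD / n_div
= 1.5 / 20
= 0.0750

0.0750


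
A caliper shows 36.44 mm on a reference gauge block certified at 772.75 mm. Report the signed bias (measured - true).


Systematic error = measured - true
= 36.44 - 772.75
= -736.3100

-736.3100


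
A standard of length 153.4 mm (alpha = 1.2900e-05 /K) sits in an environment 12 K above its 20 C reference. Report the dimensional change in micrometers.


dL = L * alpha * dT
= 153.4 * 1.2900e-05 * 12
= 0.0237463 mm
dL_um = 0.0237463 * 1000 = 23.7463 um

23.7463


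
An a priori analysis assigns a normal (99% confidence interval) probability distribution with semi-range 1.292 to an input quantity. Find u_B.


u_B = half_width / 2.576
u_B = 1.292 / 2.576
u_B = 0.5016

0.5016


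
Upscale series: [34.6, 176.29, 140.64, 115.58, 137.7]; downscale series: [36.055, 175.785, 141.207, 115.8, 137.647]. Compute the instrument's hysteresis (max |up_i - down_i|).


|34.6 - 36.055| = 1.4550
|176.29 - 175.785| = 0.5050
|140.64 - 141.207| = 0.5670
|115.58 - 115.8| = 0.2200
|137.7 - 137.647| = 0.0530
hysteresis = max(diffs) = 1.4550

1.4550


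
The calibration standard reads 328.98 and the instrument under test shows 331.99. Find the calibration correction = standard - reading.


Correction = standard - reading
= 328.98 - 331.99
= -3.0100

-3.0100


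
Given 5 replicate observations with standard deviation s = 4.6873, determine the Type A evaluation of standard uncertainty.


u_A = s / sqrt(n)
u_A = 4.6873 / sqrt(5)
u_A = 4.6873 / 2.236068
u_A = 2.0962

2.0962


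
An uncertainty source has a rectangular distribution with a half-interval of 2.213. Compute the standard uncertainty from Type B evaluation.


u_B = half_width / sqrt(3)
u_B = 2.213 / 1.7320508
u_B = 1.2777

1.2777


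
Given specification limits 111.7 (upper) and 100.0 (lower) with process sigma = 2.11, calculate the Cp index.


Cp = (USL - LSL) / (6 * sigma)
= (111.7 - 100.0) / (6 * 2.11)
= 11.7000 / 12.6600
= 0.9242

0.9242


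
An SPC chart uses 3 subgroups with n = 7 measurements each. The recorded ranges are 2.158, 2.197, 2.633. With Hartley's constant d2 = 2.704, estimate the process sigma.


R_bar = (2.158 + 2.197 + 2.633) / 3
R_bar = 6.988 / 3 = 2.3293333
sigma_hat = R_bar / d2 = 2.3293333 / 2.704 = 0.8614

0.8614


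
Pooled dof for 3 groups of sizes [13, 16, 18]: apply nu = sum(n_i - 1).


nu = sum_i (n_i - 1)
nu = ((13 - 1) + (16 - 1) + (18 - 1))
nu = 12 + 15 + 17
nu = 44

44


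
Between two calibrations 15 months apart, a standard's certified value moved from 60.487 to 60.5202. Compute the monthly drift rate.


rate = (v2 - v1) / months
= (60.5202 - 60.487) / 15
= 0.0332 / 15
= 0.0022

0.0022


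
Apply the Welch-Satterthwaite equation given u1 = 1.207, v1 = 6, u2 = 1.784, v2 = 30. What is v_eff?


uc = sqrt(u1^2 + u2^2) = sqrt(1.207^2 + 1.784^2) = 2.153951
v_eff = uc^4 / (u1^4/v1 + u2^4/v2)
= 2.153951^4 / (1.207^4/6 + 1.784^4/30)
= 21.525006 / 0.69137814
v_eff = 31.1335

31.1335


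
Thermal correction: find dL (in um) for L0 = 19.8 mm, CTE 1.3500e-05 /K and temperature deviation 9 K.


dL = L * alpha * dT
= 19.8 * 1.3500e-05 * 9
= 0.0024057 mm
dL_um = 0.0024057 * 1000 = 2.4057 um

2.4057


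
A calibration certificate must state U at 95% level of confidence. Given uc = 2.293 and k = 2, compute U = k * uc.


U = k * uc
U = 2 * 2.293
U = 4.5860

4.5860


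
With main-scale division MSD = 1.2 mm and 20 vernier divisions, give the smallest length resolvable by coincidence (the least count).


LC = MSD / n_div
= 1.2 / 20
= 0.0600

0.0600


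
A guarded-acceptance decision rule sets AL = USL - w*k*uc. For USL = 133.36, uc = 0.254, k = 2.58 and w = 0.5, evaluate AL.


U = k * uc = 2.58 * 0.254 = 0.65532
guard band g = w * U = 0.5 * 0.65532 = 0.32766
AL = USL - g = 133.36 - 0.32766
AL = 133.0323

133.0323


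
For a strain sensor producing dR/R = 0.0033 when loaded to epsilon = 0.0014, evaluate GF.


GF = (dR/R) / epsilon
= 0.0033 / 0.0014
= 2.3571

2.3571


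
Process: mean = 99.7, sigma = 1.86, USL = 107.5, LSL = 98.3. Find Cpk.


Cpu = (USL - mean) / (3*sigma) = (107.5 - 99.7) / (3*1.86) = 1.3978
Cpl = (mean - LSL) / (3*sigma) = (99.7 - 98.3) / (3*1.86) = 0.2509
Cpk = min(Cpu, Cpl) = 0.2509

0.2509


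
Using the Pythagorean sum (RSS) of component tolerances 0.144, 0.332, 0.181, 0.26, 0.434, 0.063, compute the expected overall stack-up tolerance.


RSS = sqrt(0.144^2 + 0.332^2 + 0.181^2 + 0.26^2 + 0.434^2 + 0.063^2)
= sqrt(0.423646)
= 0.6509

0.6509


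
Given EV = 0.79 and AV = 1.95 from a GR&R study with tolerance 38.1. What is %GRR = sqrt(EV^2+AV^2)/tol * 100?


GRR = sqrt(EV^2 + AV^2) = sqrt(0.79^2 + 1.95^2) = 2.1039487
%GRR = GRR / tol * 100 = 2.1039487 / 38.1 * 100
%GRR = 5.5222

5.5222


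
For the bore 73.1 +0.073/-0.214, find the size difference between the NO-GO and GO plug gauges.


GO = nominal - lower_tol (smallest hole = maximum material condition)
GO = 73.1 - 0.214 = 72.886
NO-GO = nominal + upper_tol (largest hole = least material condition)
NO-GO = 73.1 + 0.073 = 73.173
spread = NO-GO - GO = 73.173 - 72.886 = 0.2870

0.2870


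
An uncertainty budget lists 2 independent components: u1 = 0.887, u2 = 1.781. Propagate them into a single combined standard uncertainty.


uc = sqrt(0.887^2 + 1.781^2)
uc = sqrt(3.95873)
uc = 1.9897

1.9897


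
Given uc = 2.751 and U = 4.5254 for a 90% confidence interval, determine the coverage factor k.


k = U / uc
k = 4.5254 / 2.751
k = 1.645

1.645


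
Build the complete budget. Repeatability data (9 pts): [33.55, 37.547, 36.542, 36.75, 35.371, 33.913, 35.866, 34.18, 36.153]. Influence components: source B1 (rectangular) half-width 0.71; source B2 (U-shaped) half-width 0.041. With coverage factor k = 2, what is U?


mean = (33.55 + 37.547 + 36.542 + 36.75 + 35.371 + 33.913 + 35.866 + 34.18 + 36.153) / 9 = 35.54133333
s = sqrt(sum((x - mean)^2)/(n-1)) = 1.3903045
u_A = s / sqrt(n) = 1.3903045 / sqrt(9) = 0.46343483
u_B1 = 0.71 / sqrt(3) = 0.40991869
u_B2 = 0.041 / sqrt(2) = 0.028991378
uc = sqrt(0.46343483^2 + 0.40991869^2 + 0.028991378^2) = 0.61939137
U = k * uc = 2 * 0.61939137
U = 1.2388

1.2388


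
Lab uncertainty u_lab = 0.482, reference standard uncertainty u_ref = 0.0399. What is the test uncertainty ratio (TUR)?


TUR = u_lab / u_ref
= 0.482 / 0.0399
= 12.0802

12.0802


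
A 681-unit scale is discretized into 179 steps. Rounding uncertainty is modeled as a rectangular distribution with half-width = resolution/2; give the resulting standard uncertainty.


resolution = range / divisions
resolution = 681 / 179 = 3.8044693
u_res = resolution / (2*sqrt(3))
u_res = 3.8044693 / 3.4641016
u_res = 1.0983

1.0983


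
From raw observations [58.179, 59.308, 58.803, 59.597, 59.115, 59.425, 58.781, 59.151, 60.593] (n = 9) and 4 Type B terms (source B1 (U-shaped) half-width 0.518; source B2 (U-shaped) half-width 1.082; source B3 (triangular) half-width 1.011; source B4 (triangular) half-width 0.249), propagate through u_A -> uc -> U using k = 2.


mean = (58.179 + 59.308 + 58.803 + 59.597 + 59.115 + 59.425 + 58.781 + 59.151 + 60.593) / 9 = 59.21688889
s = sqrt(sum((x - mean)^2)/(n-1)) = 0.66549013
u_A = s / sqrt(n) = 0.66549013 / sqrt(9) = 0.22183004
u_B1 = 0.518 / sqrt(2) = 0.36628131
u_B2 = 1.082 / sqrt(2) = 0.76508954
u_B3 = 1.011 / sqrt(6) = 0.41273902
u_B4 = 0.249 / sqrt(6) = 0.10165382
uc = sqrt(0.22183004^2 + 0.36628131^2 + 0.76508954^2 + 0.41273902^2 + 0.10165382^2) = 0.97438163
U = k * uc = 2 * 0.97438163
U = 1.9488

1.9488


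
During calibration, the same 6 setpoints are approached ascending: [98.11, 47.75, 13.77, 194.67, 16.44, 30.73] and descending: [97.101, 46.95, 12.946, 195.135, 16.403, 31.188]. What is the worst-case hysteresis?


|98.11 - 97.101| = 1.0090
|47.75 - 46.95| = 0.8000
|13.77 - 12.946| = 0.8240
|194.67 - 195.135| = 0.4650
|16.44 - 16.403| = 0.0370
|30.73 - 31.188| = 0.4580
hysteresis = max(diffs) = 1.0090

1.0090


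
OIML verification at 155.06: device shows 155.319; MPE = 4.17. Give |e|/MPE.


e = indication - reference = 155.319 - 155.06 = 0.2590
|e| = 0.2590
ratio = |e| / MPE = 0.2590 / 4.17
ratio = 0.0621

0.0621


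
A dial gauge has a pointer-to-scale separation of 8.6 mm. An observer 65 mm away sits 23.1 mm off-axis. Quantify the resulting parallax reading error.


error = h * offset / d
= 8.6 * 23.1 / 65
= 3.0563

3.0563


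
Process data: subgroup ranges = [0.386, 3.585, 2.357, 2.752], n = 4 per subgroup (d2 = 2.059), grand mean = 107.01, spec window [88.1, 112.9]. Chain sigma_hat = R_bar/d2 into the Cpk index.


R_bar = (0.386 + 3.585 + 2.357 + 2.752) / 4 = 2.27
sigma = R_bar / d2 = 2.27 / 2.059 = 1.1024769
Cp = (USL - LSL)/(6*sigma) = (112.9 - 88.1)/(6*1.1024769) = 3.7491
Cpu = (112.9 - 107.01)/(3*1.1024769) = 1.7808
Cpl = (107.01 - 88.1)/(3*1.1024769) = 5.7174
Cpk = min(Cpu, Cpl) = 1.7808

1.7808


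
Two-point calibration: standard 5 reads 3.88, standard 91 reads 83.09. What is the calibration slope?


slope = (y2 - y1) / (x2 - x1)
= (83.09 - 3.88) / (91 - 5)
= 79.2100 / 86
= 0.9210

0.9210


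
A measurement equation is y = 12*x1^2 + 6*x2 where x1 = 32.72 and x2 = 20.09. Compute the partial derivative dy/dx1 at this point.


y = 12*x1^2 + 6*x2
dy/dx1 = 2*12*x1
Evaluate at x1 = 32.72: c1 = 24 * 32.72
c1 = 785.2800

785.2800


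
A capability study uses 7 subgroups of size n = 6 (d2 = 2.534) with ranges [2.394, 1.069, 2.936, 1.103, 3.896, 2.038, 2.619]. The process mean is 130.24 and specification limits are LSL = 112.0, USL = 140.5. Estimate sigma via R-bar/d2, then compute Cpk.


R_bar = (2.394 + 1.069 + 2.936 + 1.103 + 3.896 + 2.038 + 2.619) / 7 = 2.2935714
sigma = R_bar / d2 = 2.2935714 / 2.534 = 0.90511894
Cp = (USL - LSL)/(6*sigma) = (140.5 - 112.0)/(6*0.90511894) = 5.2479
Cpu = (140.5 - 130.24)/(3*0.90511894) = 3.7785
Cpl = (130.24 - 112.0)/(3*0.90511894) = 6.7173
Cpk = min(Cpu, Cpl) = 3.7785

3.7785


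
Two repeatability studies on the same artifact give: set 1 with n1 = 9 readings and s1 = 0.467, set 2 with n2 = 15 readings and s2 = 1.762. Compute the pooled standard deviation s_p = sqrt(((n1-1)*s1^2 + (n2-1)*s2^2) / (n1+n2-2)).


s_p = sqrt(((n1-1)*s1^2 + (n2-1)*s2^2) / (n1+n2-2))
numerator = (9-1)*0.467^2 + (15-1)*1.762^2 = 1.744712 + 43.465016 = 45.209728
denominator = 9 + 15 - 2 = 22
s_p^2 = 45.209728 / 22 = 2.0549876
s_p = sqrt(2.0549876) = 1.4335

1.4335


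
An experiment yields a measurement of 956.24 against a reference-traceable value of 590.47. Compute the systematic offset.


Systematic error = measured - true
= 956.24 - 590.47
= 365.7700

365.7700


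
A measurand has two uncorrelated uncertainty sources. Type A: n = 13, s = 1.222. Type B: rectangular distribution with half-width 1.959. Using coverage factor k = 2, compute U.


u_A = s / sqrt(n) = 1.222 / sqrt(13) = 0.33892182
u_B = half_width / sqrt(3) = 1.959 / sqrt(3) = 1.1310292
uc = sqrt(u_A^2 + u_B^2) = sqrt(0.33892182^2 + 1.1310292^2) = 1.180718
U = k * uc = 2 * 1.180718
U = 2.3614

2.3614


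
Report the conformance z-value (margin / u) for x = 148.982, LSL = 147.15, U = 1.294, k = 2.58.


u = U / k = 1.294 / 2.58 = 0.50155039
margin = |LSL - x| = |147.15 - 148.982| = 1.832
z = margin / u = 1.832 / 0.50155039
z = 3.6527

3.6527


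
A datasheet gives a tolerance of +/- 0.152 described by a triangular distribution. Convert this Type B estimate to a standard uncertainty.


u_B = half_width / sqrt(6)
u_B = 0.152 / 2.4494897
u_B = 0.0621

0.0621


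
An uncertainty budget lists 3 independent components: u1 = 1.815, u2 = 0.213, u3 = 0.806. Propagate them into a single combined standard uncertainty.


uc = sqrt(1.815^2 + 0.213^2 + 0.806^2)
uc = sqrt(3.98923)
uc = 1.9973

1.9973


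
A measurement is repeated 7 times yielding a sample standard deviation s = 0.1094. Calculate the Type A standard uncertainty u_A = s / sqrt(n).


u_A = s / sqrt(n)
u_A = 0.1094 / sqrt(7)
u_A = 0.1094 / 2.6457513
u_A = 0.0413

0.0413


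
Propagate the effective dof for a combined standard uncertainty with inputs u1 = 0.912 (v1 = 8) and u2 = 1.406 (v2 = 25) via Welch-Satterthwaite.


uc = sqrt(u1^2 + u2^2) = sqrt(0.912^2 + 1.406^2) = 1.6758819
v_eff = uc^4 / (u1^4/v1 + u2^4/v2)
= 1.6758819^4 / (0.912^4/8 + 1.406^4/25)
= 7.8881224 / 0.24278998
v_eff = 32.4895

32.4895


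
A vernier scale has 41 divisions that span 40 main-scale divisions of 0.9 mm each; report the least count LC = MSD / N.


LC = MSD / n_div
= 0.9 / 41
= 0.0220

0.0220


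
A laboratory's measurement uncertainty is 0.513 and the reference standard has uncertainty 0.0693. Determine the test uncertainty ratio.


TUR = u_lab / u_ref
= 0.513 / 0.0693
= 7.4026

7.4026


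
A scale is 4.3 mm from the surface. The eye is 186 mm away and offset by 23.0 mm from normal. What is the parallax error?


error = h * offset / d
= 4.3 * 23.0 / 186
= 0.5317

0.5317


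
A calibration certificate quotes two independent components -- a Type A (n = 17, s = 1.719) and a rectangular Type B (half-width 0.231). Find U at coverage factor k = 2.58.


u_A = s / sqrt(n) = 1.719 / sqrt(17) = 0.41691874
u_B = half_width / sqrt(3) = 0.231 / sqrt(3) = 0.13336791
uc = sqrt(u_A^2 + u_B^2) = sqrt(0.41691874^2 + 0.13336791^2) = 0.43773078
U = k * uc = 2.58 * 0.43773078
U = 1.1293

1.1293


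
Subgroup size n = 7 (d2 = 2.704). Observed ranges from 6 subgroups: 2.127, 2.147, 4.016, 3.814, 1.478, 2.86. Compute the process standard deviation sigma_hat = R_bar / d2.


R_bar = (2.127 + 2.147 + 4.016 + 3.814 + 1.478 + 2.86) / 6
R_bar = 16.442 / 6 = 2.7403333
sigma_hat = R_bar / d2 = 2.7403333 / 2.704 = 1.0134

1.0134


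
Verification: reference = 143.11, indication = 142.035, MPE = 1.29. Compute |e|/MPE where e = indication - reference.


e = indication - reference = 142.035 - 143.11 = -1.0750
|e| = 1.0750
ratio = |e| / MPE = 1.0750 / 1.29
ratio = 0.8333

0.8333


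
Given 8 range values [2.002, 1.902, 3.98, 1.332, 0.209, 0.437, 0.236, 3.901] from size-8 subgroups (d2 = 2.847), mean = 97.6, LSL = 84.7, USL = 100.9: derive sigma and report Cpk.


R_bar = (2.002 + 1.902 + 3.98 + 1.332 + 0.209 + 0.437 + 0.236 + 3.901) / 8 = 1.749875
sigma = R_bar / d2 = 1.749875 / 2.847 = 0.61463822
Cp = (USL - LSL)/(6*sigma) = (100.9 - 84.7)/(6*0.61463822) = 4.3928
Cpu = (100.9 - 97.6)/(3*0.61463822) = 1.7897
Cpl = (97.6 - 84.7)/(3*0.61463822) = 6.9960
Cpk = min(Cpu, Cpl) = 1.7897

1.7897


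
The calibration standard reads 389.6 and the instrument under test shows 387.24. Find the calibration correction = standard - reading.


Correction = standard - reading
= 389.6 - 387.24
= 2.3600

2.3600


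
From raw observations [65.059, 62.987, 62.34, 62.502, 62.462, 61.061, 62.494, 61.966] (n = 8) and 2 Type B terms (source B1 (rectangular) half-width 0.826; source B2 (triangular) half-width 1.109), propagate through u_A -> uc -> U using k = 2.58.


mean = (65.059 + 62.987 + 62.34 + 62.502 + 62.462 + 61.061 + 62.494 + 61.966) / 8 = 62.608875
s = sqrt(sum((x - mean)^2)/(n-1)) = 1.1385317
u_A = s / sqrt(n) = 1.1385317 / sqrt(8) = 0.40253174
u_B1 = 0.826 / sqrt(3) = 0.47689132
u_B2 = 1.109 / sqrt(6) = 0.45274735
uc = sqrt(0.40253174^2 + 0.47689132^2 + 0.45274735^2) = 0.7709976
U = k * uc = 2.58 * 0.7709976
U = 1.9892

1.9892


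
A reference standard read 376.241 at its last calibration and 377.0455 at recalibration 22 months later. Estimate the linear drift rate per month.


rate = (v2 - v1) / months
= (377.0455 - 376.241) / 22
= 0.8045 / 22
= 0.0366

0.0366


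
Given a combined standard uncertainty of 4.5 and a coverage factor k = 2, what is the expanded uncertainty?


U = k * uc
U = 2 * 4.5
U = 9.0000

9.0000


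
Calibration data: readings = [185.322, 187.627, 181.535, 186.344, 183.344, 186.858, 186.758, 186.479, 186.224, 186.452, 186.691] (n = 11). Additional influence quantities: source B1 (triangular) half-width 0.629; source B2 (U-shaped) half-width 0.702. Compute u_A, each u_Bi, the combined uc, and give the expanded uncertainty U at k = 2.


mean = (185.322 + 187.627 + 181.535 + 186.344 + 183.344 + 186.858 + 186.758 + 186.479 + 186.224 + 186.452 + 186.691) / 11 = 185.7849091
s = sqrt(sum((x - mean)^2)/(n-1)) = 1.7882655
u_A = s / sqrt(n) = 1.7882655 / sqrt(11) = 0.53918234
u_B1 = 0.629 / sqrt(6) = 0.25678817
u_B2 = 0.702 / sqrt(2) = 0.49638896
uc = sqrt(0.53918234^2 + 0.25678817^2 + 0.49638896^2) = 0.77656922
U = k * uc = 2 * 0.77656922
U = 1.5531

1.5531


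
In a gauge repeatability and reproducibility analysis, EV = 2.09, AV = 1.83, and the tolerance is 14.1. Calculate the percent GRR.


GRR = sqrt(EV^2 + AV^2) = sqrt(2.09^2 + 1.83^2) = 2.7779489
%GRR = GRR / tol * 100 = 2.7779489 / 14.1 * 100
%GRR = 19.7018

19.7018


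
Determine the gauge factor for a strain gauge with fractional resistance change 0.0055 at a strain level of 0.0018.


GF = (dR/R) / epsilon
= 0.0055 / 0.0018
= 3.0556

3.0556


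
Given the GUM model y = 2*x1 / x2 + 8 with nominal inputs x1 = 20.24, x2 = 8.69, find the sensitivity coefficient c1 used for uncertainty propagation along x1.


y = 2*x1 / x2 + 8
dy/dx1 = 2/x2
Evaluate at x2 = 8.69: c1 = 2 / 8.69
c1 = 0.2301

0.2301


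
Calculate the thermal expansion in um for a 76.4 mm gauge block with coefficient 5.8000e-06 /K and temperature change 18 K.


dL = L * alpha * dT
= 76.4 * 5.8000e-06 * 18
= 0.0079762 mm
dL_um = 0.0079762 * 1000 = 7.9762 um

7.9762


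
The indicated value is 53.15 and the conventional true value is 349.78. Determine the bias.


Systematic error = measured - true
= 53.15 - 349.78
= -296.6300

-296.6300


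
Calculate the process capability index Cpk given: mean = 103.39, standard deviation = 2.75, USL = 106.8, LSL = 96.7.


Cpu = (USL - mean) / (3*sigma) = (106.8 - 103.39) / (3*2.75) = 0.4133
Cpl = (mean - LSL) / (3*sigma) = (103.39 - 96.7) / (3*2.75) = 0.8109
Cpk = min(Cpu, Cpl) = 0.4133

0.4133


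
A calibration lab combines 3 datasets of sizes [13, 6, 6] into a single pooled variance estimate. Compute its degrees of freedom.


nu = sum_i (n_i - 1)
nu = ((13 - 1) + (6 - 1) + (6 - 1))
nu = 12 + 5 + 5
nu = 22

22


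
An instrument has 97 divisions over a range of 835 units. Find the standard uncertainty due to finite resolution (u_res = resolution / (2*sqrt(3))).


resolution = range / divisions
resolution = 835 / 97 = 8.6082474
u_res = resolution / (2*sqrt(3))
u_res = 8.6082474 / 3.4641016
u_res = 2.4850

2.4850


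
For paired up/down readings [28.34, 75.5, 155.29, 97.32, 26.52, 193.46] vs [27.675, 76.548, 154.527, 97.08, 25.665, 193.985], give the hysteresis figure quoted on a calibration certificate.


|28.34 - 27.675| = 0.6650
|75.5 - 76.548| = 1.0480
|155.29 - 154.527| = 0.7630
|97.32 - 97.08| = 0.2400
|26.52 - 25.665| = 0.8550
|193.46 - 193.985| = 0.5250
hysteresis = max(diffs) = 1.0480

1.0480
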